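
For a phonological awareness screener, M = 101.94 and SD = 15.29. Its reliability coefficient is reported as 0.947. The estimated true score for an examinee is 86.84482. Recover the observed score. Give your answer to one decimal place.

T̂ = ρX + (1 − ρ)μ  ⇒  X = (T̂ − (1 − ρ)μ) / ρ
X = (86.84482 − 0.053 × 101.94) / 0.947 = (86.84482 − 5.40282) / 0.947 = 81.44200 / 0.947 = 86.000

86.0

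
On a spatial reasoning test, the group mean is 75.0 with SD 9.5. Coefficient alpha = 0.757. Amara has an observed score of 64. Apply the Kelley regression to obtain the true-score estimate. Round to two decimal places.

Kelley's formula gives T̂ = 0.757·64 + 0.243·75.0 = 48.448 + 18.2250 = 66.673.

66.67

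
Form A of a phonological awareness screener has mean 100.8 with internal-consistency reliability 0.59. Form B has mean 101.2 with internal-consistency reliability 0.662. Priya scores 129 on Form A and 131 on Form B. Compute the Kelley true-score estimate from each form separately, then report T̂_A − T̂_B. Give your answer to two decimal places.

-3.49

T̂_A = 0.59(129) + 0.41(100.8) = 117.4380
T̂_B = 0.662(131) + 0.338(101.2) = 120.9276
T̂_A − T̂_B = -3.4896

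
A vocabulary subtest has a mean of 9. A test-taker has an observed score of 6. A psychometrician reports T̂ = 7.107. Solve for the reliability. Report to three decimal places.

T̂ = ρX + (1 − ρ)μ  ⇒  T̂ − μ = ρ(X − μ)
ρ = (T̂ − μ)/(X − μ) = (7.107 − 9) / (6 − 9) = -1.893 / -3.0 = 0.63100

0.631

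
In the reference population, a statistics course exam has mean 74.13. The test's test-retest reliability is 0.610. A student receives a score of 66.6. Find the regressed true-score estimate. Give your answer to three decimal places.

T̂ = ρX + (1 − ρ)μ
  = 0.610 × 66.6 + 0.390 × 74.13
  = 40.6260 + 28.91070
  = 69.5367
  ≈ 69.537

69.537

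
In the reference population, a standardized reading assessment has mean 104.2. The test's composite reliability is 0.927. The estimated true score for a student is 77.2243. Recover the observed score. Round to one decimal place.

T̂ = ρX + (1 − ρ)μ  ⇒  X = (T̂ − (1 − ρ)μ) / ρ
X = (77.2243 − 0.073 × 104.2) / 0.927 = (77.2243 − 7.6066) / 0.927 = 69.6177 / 0.927 = 75.100

75.1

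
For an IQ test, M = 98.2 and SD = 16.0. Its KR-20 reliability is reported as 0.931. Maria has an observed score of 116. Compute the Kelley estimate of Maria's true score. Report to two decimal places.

114.77

T̂ = ρX + (1 − ρ)μ
  = 0.931 × 116 + 0.069 × 98.2
  = 107.996 + 6.7758
  = 114.772
  ≈ 114.77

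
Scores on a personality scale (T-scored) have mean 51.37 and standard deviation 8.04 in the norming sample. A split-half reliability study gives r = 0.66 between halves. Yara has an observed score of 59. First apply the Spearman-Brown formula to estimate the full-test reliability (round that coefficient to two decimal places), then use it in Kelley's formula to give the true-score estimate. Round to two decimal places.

57.47

Spearman-Brown: ρ = 2r/(1 + r) = 2(0.66)/(1 + 0.66) = 1.320/1.66 = 0.7952 → 0.80
Regress the observed score toward the mean by the unreliability: T̂ = 0.80·59 + 0.20·51.37 = 47.20 + 10.2740 = 57.474.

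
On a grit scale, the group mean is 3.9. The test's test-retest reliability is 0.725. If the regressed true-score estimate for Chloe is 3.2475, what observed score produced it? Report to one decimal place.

3.0

T̂ = ρX + (1 − ρ)μ  ⇒  X = (T̂ − (1 − ρ)μ) / ρ
X = (3.2475 − 0.275 × 3.9) / 0.725 = (3.2475 − 1.0725) / 0.725 = 2.1750 / 0.725 = 3.000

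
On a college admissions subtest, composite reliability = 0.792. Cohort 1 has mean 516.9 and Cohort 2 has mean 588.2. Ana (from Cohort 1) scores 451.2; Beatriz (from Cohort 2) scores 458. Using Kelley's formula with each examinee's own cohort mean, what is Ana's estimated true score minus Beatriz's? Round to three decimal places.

-20.216

T̂_Ana = 0.792(451.2) + 0.208(516.9) = 464.86560
T̂_Beatriz = 0.792(458) + 0.208(588.2) = 485.08160
Difference = 464.86560 − 485.08160 = -20.21600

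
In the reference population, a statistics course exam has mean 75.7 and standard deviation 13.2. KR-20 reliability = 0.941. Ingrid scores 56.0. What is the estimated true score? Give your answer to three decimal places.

57.162

T̂ = 0.941(56.0) + 0.059(75.7) = 52.6960 + 4.4663 = 57.1623 → 57.162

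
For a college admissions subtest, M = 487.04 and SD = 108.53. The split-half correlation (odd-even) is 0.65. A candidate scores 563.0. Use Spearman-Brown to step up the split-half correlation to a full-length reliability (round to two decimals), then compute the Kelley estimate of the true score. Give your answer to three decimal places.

Spearman-Brown: ρ = 2r/(1 + r) = 2(0.65)/(1 + 0.65) = 1.300/1.65 = 0.7879 → 0.79
T̂ = ρX + (1 − ρ)μ
  = 0.79 × 563.0 + 0.21 × 487.04
  = 444.770 + 102.2784
  = 547.0484
  ≈ 547.048

547.048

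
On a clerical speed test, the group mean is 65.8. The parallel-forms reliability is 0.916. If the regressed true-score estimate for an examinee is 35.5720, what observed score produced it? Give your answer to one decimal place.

T̂ = ρX + (1 − ρ)μ  ⇒  X = (T̂ − (1 − ρ)μ) / ρ
X = (35.5720 − 0.084 × 65.8) / 0.916 = (35.5720 − 5.5272) / 0.916 = 30.0448 / 0.916 = 32.800

32.8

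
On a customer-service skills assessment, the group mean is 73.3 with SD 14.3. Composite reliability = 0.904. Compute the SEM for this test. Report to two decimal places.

SEM = SD · √(1 − ρ) = 14.3 × √0.096 = 14.3 × 0.3098 = 4.431

4.43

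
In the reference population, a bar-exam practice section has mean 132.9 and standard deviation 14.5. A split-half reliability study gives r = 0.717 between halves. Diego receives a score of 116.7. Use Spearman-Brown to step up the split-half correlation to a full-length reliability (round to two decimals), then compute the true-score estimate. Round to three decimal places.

Spearman-Brown: ρ = 2r/(1 + r) = 2(0.717)/(1 + 0.717) = 1.4340/1.717 = 0.8352 → 0.84
T̂ = 0.84(116.7) + 0.16(132.9) = 98.028 + 21.264 = 119.2920 → 119.292

119.292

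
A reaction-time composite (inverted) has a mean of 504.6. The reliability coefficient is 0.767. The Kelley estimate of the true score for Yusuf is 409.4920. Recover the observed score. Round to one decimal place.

380.6

T̂ = ρX + (1 − ρ)μ  ⇒  X = (T̂ − (1 − ρ)μ) / ρ
X = (409.4920 − 0.233 × 504.6) / 0.767 = (409.4920 − 117.5718) / 0.767 = 291.9202 / 0.767 = 380.600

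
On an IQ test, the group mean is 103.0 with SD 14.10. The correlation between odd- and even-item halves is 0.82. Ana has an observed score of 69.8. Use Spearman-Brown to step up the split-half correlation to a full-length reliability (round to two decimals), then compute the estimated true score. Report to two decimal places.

Spearman-Brown: ρ = 2r/(1 + r) = 2(0.82)/(1 + 0.82) = 1.640/1.82 = 0.9011 → 0.90
Regress the observed score toward the mean by the unreliability: T̂ = 0.90·69.8 + 0.10·103.0 = 62.820 + 10.300 = 73.120.

73.12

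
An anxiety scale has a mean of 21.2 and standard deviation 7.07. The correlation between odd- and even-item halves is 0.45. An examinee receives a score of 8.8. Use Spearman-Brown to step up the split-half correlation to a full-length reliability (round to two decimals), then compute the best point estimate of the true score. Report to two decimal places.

Spearman-Brown: ρ = 2r/(1 + r) = 2(0.45)/(1 + 0.45) = 0.900/1.45 = 0.6207 → 0.62
T̂ = ρX + (1 − ρ)μ
  = 0.62 × 8.8 + 0.38 × 21.2
  = 5.456 + 8.056
  = 13.512
  ≈ 13.51

13.51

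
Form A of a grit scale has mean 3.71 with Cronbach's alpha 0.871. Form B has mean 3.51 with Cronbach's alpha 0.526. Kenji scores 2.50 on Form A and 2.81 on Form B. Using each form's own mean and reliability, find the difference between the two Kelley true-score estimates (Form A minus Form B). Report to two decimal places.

T̂_A = 0.871(2.50) + 0.129(3.71) = 2.6561
T̂_B = 0.526(2.81) + 0.474(3.51) = 3.1418
T̂_A − T̂_B = -0.4857

-0.49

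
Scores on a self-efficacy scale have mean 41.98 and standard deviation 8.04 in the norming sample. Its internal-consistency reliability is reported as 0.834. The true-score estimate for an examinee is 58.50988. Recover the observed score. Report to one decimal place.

T̂ = ρX + (1 − ρ)μ  ⇒  X = (T̂ − (1 − ρ)μ) / ρ
X = (58.50988 − 0.166 × 41.98) / 0.834 = (58.50988 − 6.96868) / 0.834 = 51.54120 / 0.834 = 61.800

61.8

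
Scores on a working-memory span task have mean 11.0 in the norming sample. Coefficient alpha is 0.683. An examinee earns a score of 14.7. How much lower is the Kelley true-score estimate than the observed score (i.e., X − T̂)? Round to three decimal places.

Weight the observed score by reliability and the mean by (1 − reliability): T̂ = 0.683·14.7 + 0.317·11.0 = 10.0401 + 3.4870 = 13.52710.
X − T̂ = 14.7 − 13.5271 = 1.1729 → 1.173

1.173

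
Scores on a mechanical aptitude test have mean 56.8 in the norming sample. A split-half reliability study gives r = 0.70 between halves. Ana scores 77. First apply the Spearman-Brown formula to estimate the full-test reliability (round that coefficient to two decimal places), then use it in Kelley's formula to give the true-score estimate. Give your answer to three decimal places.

73.364

Spearman-Brown: ρ = 2r/(1 + r) = 2(0.70)/(1 + 0.70) = 1.400/1.70 = 0.8235 → 0.82
T̂ = ρX + (1 − ρ)μ
  = 0.82 × 77 + 0.18 × 56.8
  = 63.14 + 10.224
  = 73.3640
  ≈ 73.364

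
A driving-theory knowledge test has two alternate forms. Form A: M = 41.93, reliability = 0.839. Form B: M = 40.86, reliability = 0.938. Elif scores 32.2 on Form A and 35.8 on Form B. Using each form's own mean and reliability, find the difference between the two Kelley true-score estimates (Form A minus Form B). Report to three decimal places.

T̂_A = 0.839(32.2) + 0.161(41.93) = 33.76653
T̂_B = 0.938(35.8) + 0.062(40.86) = 36.11372
T̂_A − T̂_B = -2.34719

-2.347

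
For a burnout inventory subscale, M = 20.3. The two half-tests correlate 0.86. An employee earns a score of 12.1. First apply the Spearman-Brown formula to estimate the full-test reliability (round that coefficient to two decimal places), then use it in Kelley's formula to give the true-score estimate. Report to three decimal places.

Spearman-Brown: ρ = 2r/(1 + r) = 2(0.86)/(1 + 0.86) = 1.720/1.86 = 0.9247 → 0.92
Regress the observed score toward the mean by the unreliability: T̂ = 0.92·12.1 + 0.08·20.3 = 11.132 + 1.624 = 12.7560.

12.756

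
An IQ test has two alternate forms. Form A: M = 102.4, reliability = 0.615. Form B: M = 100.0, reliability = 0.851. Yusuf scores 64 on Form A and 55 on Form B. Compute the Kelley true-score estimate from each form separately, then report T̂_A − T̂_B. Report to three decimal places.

17.079

T̂_A = 0.615(64) + 0.385(102.4) = 78.78400
T̂_B = 0.851(55) + 0.149(100.0) = 61.70500
T̂_A − T̂_B = 17.07900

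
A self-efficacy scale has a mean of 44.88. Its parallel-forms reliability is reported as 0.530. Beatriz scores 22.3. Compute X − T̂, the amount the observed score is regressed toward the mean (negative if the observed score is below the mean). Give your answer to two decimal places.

-10.61

T̂ = ρX + (1 − ρ)μ
  = 0.530 × 22.3 + 0.470 × 44.88
  = 11.8190 + 21.09360
  = 32.9126
  ≈ 32.913
X − T̂ = 22.3 − 32.913 = -10.613 → -10.61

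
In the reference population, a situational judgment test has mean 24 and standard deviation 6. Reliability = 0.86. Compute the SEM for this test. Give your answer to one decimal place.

2.2

SEM = SD · √(1 − ρ) = 6 × √0.14 = 6 × 0.3742 = 2.245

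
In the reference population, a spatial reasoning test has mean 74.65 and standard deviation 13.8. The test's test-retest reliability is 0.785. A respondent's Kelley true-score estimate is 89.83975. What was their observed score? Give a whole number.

94

T̂ = ρX + (1 − ρ)μ  ⇒  X = (T̂ − (1 − ρ)μ) / ρ
X = (89.83975 − 0.215 × 74.65) / 0.785 = (89.83975 − 16.04975) / 0.785 = 73.79000 / 0.785 = 94.00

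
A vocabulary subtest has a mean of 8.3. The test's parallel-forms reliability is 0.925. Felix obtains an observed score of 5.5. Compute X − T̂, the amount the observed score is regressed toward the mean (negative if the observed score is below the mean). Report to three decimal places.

-0.210

T̂ = ρX + (1 − ρ)μ
  = 0.925 × 5.5 + 0.075 × 8.3
  = 5.0875 + 0.6225
  = 5.71000
  ≈ 5.7100
X − T̂ = 5.5 − 5.7100 = -0.2100 → -0.210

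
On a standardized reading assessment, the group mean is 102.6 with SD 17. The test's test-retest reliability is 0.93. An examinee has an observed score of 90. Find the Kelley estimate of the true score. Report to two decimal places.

90.88

Weight the observed score by reliability and the mean by (1 − reliability): T̂ = 0.93·90 + 0.07·102.6 = 83.70 + 7.182 = 90.882.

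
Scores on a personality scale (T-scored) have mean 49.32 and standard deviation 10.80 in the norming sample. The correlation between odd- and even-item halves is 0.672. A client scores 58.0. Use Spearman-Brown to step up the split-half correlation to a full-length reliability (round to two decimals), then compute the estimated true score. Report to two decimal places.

56.26

Spearman-Brown: ρ = 2r/(1 + r) = 2(0.672)/(1 + 0.672) = 1.3440/1.672 = 0.8038 → 0.80
T̂ = 0.80(58.0) + 0.20(49.32) = 46.400 + 9.8640 = 56.264 → 56.26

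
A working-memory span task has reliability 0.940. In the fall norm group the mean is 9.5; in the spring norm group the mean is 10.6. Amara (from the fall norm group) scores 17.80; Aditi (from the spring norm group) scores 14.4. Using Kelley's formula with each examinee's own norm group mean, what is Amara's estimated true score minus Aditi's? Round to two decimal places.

T̂_Amara = 0.940(17.80) + 0.060(9.5) = 17.3020
T̂_Aditi = 0.940(14.4) + 0.060(10.6) = 14.1720
Difference = 17.3020 − 14.1720 = 3.1300

3.13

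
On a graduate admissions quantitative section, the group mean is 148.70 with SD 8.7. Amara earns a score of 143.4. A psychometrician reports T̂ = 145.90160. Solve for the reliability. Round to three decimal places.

0.528

T̂ = ρX + (1 − ρ)μ  ⇒  T̂ − μ = ρ(X − μ)
ρ = (T̂ − μ)/(X − μ) = (145.90160 − 148.70) / (143.4 − 148.70) = -2.79840 / -5.30 = 0.52800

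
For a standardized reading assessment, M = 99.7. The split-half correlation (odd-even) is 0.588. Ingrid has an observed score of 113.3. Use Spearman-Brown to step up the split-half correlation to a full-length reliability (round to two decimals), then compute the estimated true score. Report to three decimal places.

109.764

Spearman-Brown: ρ = 2r/(1 + r) = 2(0.588)/(1 + 0.588) = 1.1760/1.588 = 0.7406 → 0.74
T̂ = ρX + (1 − ρ)μ
  = 0.74 × 113.3 + 0.26 × 99.7
  = 83.842 + 25.922
  = 109.7640
  ≈ 109.764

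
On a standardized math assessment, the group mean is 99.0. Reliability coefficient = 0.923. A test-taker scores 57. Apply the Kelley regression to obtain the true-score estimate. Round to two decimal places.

60.23

T̂ = 0.923(57) + 0.077(99.0) = 52.611 + 7.6230 = 60.234 → 60.23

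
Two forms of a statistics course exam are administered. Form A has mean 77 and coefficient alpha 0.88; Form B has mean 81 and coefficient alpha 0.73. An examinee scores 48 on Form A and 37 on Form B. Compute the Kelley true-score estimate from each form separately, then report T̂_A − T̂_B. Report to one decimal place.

T̂_A = 0.88(48) + 0.12(77) = 51.480
T̂_B = 0.73(37) + 0.27(81) = 48.880
T̂_A − T̂_B = 2.600

2.6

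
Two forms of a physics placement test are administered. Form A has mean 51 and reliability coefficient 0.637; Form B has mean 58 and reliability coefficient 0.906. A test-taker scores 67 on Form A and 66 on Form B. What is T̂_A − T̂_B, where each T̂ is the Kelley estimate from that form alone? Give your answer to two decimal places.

-4.06

T̂_A = 0.637(67) + 0.363(51) = 61.1920
T̂_B = 0.906(66) + 0.094(58) = 65.2480
T̂_A − T̂_B = -4.0560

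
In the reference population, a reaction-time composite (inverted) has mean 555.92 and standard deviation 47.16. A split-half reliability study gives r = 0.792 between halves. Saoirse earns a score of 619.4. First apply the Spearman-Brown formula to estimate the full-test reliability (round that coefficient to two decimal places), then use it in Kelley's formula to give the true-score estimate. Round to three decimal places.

611.782

Spearman-Brown: ρ = 2r/(1 + r) = 2(0.792)/(1 + 0.792) = 1.5840/1.792 = 0.8839 → 0.88
T̂ = ρX + (1 − ρ)μ
  = 0.88 × 619.4 + 0.12 × 555.92
  = 545.072 + 66.7104
  = 611.7824
  ≈ 611.782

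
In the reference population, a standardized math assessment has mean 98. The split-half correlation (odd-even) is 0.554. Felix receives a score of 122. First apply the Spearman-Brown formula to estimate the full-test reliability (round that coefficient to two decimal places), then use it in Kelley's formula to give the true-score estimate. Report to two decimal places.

115.04

Spearman-Brown: ρ = 2r/(1 + r) = 2(0.554)/(1 + 0.554) = 1.1080/1.554 = 0.7130 → 0.71
Weight the observed score by reliability and the mean by (1 − reliability): T̂ = 0.71·122 + 0.29·98 = 86.62 + 28.42 = 115.040.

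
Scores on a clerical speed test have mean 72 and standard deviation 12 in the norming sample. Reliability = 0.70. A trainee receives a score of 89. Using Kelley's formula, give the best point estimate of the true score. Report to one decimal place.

83.9

Regress the observed score toward the mean by the unreliability: T̂ = 0.70·89 + 0.30·72 = 62.30 + 21.60 = 83.90.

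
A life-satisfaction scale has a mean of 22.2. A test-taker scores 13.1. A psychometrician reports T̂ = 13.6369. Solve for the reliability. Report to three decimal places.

T̂ = ρX + (1 − ρ)μ  ⇒  T̂ − μ = ρ(X − μ)
ρ = (T̂ − μ)/(X − μ) = (13.6369 − 22.2) / (13.1 − 22.2) = -8.5631 / -9.1 = 0.94100

0.941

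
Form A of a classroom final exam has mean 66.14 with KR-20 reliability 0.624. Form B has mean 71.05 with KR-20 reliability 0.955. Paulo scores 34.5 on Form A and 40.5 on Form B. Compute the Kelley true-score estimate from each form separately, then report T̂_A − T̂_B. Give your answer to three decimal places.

4.522

T̂_A = 0.624(34.5) + 0.376(66.14) = 46.39664
T̂_B = 0.955(40.5) + 0.045(71.05) = 41.87475
T̂_A − T̂_B = 4.52189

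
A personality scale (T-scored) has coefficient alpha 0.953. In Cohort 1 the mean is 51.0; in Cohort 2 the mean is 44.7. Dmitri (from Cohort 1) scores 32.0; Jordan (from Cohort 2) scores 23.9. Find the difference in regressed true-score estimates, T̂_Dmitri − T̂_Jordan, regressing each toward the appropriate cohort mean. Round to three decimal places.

T̂_Dmitri = 0.953(32.0) + 0.047(51.0) = 32.89300
T̂_Jordan = 0.953(23.9) + 0.047(44.7) = 24.87760
Difference = 32.89300 − 24.87760 = 8.01540

8.015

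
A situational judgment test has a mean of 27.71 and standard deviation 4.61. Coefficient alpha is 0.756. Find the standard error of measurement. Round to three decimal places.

SEM = SD · √(1 − ρ) = 4.61 × √0.244 = 4.61 × 0.4940 = 2.2772

2.277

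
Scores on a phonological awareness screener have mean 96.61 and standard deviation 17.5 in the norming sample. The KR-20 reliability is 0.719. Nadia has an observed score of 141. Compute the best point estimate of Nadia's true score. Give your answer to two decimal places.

T̂ = ρX + (1 − ρ)μ
  = 0.719 × 141 + 0.281 × 96.61
  = 101.379 + 27.14741
  = 128.526
  ≈ 128.53

128.53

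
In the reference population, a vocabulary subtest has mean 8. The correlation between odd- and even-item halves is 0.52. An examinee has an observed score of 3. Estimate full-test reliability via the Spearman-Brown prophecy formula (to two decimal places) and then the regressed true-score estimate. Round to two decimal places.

Spearman-Brown: ρ = 2r/(1 + r) = 2(0.52)/(1 + 0.52) = 1.040/1.52 = 0.6842 → 0.68
Kelley's formula gives T̂ = 0.68·3 + 0.32·8 = 2.04 + 2.56 = 4.600.

4.60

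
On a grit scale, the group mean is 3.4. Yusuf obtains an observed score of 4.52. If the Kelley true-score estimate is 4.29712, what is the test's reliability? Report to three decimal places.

T̂ = ρX + (1 − ρ)μ  ⇒  T̂ − μ = ρ(X − μ)
ρ = (T̂ − μ)/(X − μ) = (4.29712 − 3.4) / (4.52 − 3.4) = 0.89712 / 1.12 = 0.80100

0.801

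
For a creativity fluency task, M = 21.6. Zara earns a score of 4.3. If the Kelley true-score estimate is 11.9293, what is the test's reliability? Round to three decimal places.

T̂ = ρX + (1 − ρ)μ  ⇒  T̂ − μ = ρ(X − μ)
ρ = (T̂ − μ)/(X − μ) = (11.9293 − 21.6) / (4.3 − 21.6) = -9.6707 / -17.3 = 0.55900

0.559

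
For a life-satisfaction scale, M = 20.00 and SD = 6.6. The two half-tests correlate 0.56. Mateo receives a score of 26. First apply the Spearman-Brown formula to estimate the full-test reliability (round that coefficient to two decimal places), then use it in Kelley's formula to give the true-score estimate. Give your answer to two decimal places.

Spearman-Brown: ρ = 2r/(1 + r) = 2(0.56)/(1 + 0.56) = 1.120/1.56 = 0.7179 → 0.72
T̂ = 0.72(26) + 0.28(20.00) = 18.72 + 5.6000 = 24.320 → 24.32

24.32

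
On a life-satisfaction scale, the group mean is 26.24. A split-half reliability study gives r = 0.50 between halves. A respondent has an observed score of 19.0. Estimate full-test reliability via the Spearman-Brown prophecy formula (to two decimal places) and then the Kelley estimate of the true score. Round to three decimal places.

Spearman-Brown: ρ = 2r/(1 + r) = 2(0.50)/(1 + 0.50) = 1.000/1.50 = 0.6667 → 0.67
T̂ = ρX + (1 − ρ)μ
  = 0.67 × 19.0 + 0.33 × 26.24
  = 12.730 + 8.6592
  = 21.3892
  ≈ 21.389

21.389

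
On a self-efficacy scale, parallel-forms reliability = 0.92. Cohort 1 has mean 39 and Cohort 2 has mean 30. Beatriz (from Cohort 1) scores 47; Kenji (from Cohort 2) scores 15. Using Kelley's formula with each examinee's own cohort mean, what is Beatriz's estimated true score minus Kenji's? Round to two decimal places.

T̂_Beatriz = 0.92(47) + 0.08(39) = 46.3600
T̂_Kenji = 0.92(15) + 0.08(30) = 16.2000
Difference = 46.3600 − 16.2000 = 30.1600

30.16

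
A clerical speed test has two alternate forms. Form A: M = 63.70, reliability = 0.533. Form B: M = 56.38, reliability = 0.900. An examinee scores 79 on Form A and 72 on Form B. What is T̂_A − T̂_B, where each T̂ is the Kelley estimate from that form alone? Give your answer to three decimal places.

1.417

T̂_A = 0.533(79) + 0.467(63.70) = 71.85490
T̂_B = 0.900(72) + 0.100(56.38) = 70.43800
T̂_A − T̂_B = 1.41690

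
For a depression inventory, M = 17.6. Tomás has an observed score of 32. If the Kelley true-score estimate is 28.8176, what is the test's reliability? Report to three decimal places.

T̂ = ρX + (1 − ρ)μ  ⇒  T̂ − μ = ρ(X − μ)
ρ = (T̂ − μ)/(X − μ) = (28.8176 − 17.6) / (32 − 17.6) = 11.2176 / 14.4 = 0.77900

0.779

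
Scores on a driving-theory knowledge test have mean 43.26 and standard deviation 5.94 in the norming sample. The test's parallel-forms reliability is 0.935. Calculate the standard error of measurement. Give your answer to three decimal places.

SEM = SD · √(1 − ρ) = 5.94 × √0.065 = 5.94 × 0.2550 = 1.5144

1.514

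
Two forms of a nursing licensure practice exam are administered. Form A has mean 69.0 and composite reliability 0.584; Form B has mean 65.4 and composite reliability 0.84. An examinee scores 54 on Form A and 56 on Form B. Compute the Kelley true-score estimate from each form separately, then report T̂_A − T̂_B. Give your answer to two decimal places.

2.74

T̂_A = 0.584(54) + 0.416(69.0) = 60.2400
T̂_B = 0.84(56) + 0.16(65.4) = 57.5040
T̂_A − T̂_B = 2.7360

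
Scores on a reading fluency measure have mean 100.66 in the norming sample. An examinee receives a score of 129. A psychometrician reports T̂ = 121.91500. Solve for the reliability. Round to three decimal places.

0.750

T̂ = ρX + (1 − ρ)μ  ⇒  T̂ − μ = ρ(X − μ)
ρ = (T̂ − μ)/(X − μ) = (121.91500 − 100.66) / (129 − 100.66) = 21.25500 / 28.34 = 0.75000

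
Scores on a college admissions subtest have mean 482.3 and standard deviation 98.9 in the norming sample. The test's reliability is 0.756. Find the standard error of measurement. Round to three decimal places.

48.853

SEM = SD · √(1 − ρ) = 98.9 × √0.244 = 98.9 × 0.4940 = 48.8530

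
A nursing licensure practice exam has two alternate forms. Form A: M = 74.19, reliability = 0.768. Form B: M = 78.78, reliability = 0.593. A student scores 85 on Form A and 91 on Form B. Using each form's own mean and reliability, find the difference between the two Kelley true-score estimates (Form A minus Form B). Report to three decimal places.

-3.534

T̂_A = 0.768(85) + 0.232(74.19) = 82.49208
T̂_B = 0.593(91) + 0.407(78.78) = 86.02646
T̂_A − T̂_B = -3.53438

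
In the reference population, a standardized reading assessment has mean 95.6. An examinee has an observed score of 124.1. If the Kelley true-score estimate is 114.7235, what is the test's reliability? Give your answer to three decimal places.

0.671

T̂ = ρX + (1 − ρ)μ  ⇒  T̂ − μ = ρ(X − μ)
ρ = (T̂ − μ)/(X − μ) = (114.7235 − 95.6) / (124.1 − 95.6) = 19.1235 / 28.5 = 0.67100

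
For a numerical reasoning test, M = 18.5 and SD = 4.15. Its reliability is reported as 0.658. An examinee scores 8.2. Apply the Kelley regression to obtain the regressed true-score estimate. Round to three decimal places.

11.723

T̂ = ρX + (1 − ρ)μ
  = 0.658 × 8.2 + 0.342 × 18.5
  = 5.3956 + 6.3270
  = 11.7226
  ≈ 11.723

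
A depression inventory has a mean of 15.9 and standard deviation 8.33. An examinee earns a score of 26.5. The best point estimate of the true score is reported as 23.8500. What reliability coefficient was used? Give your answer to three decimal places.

T̂ = ρX + (1 − ρ)μ  ⇒  T̂ − μ = ρ(X − μ)
ρ = (T̂ − μ)/(X − μ) = (23.8500 − 15.9) / (26.5 − 15.9) = 7.9500 / 10.6 = 0.75000

0.750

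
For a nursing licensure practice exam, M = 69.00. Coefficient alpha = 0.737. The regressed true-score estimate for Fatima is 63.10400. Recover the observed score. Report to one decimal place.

61.0

T̂ = ρX + (1 − ρ)μ  ⇒  X = (T̂ − (1 − ρ)μ) / ρ
X = (63.10400 − 0.263 × 69.00) / 0.737 = (63.10400 − 18.14700) / 0.737 = 44.95700 / 0.737 = 61.000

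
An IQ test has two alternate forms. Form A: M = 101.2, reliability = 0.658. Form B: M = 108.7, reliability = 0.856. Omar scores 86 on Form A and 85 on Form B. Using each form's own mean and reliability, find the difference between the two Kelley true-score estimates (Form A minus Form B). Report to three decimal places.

2.786

T̂_A = 0.658(86) + 0.342(101.2) = 91.19840
T̂_B = 0.856(85) + 0.144(108.7) = 88.41280
T̂_A − T̂_B = 2.78560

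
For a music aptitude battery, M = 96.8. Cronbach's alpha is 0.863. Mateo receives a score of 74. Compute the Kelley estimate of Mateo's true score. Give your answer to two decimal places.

Weight the observed score by reliability and the mean by (1 − reliability): T̂ = 0.863·74 + 0.137·96.8 = 63.862 + 13.2616 = 77.124.

77.12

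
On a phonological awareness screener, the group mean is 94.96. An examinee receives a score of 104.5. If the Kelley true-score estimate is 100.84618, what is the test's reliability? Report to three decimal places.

T̂ = ρX + (1 − ρ)μ  ⇒  T̂ − μ = ρ(X − μ)
ρ = (T̂ − μ)/(X − μ) = (100.84618 − 94.96) / (104.5 − 94.96) = 5.88618 / 9.54 = 0.61700

0.617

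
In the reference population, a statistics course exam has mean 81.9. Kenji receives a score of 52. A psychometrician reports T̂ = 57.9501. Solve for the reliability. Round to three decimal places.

T̂ = ρX + (1 − ρ)μ  ⇒  T̂ − μ = ρ(X − μ)
ρ = (T̂ − μ)/(X − μ) = (57.9501 − 81.9) / (52 − 81.9) = -23.9499 / -29.9 = 0.80100

0.801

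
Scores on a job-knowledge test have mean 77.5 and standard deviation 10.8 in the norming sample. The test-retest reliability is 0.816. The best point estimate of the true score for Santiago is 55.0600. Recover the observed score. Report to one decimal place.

T̂ = ρX + (1 − ρ)μ  ⇒  X = (T̂ − (1 − ρ)μ) / ρ
X = (55.0600 − 0.184 × 77.5) / 0.816 = (55.0600 − 14.2600) / 0.816 = 40.8000 / 0.816 = 50.000

50.0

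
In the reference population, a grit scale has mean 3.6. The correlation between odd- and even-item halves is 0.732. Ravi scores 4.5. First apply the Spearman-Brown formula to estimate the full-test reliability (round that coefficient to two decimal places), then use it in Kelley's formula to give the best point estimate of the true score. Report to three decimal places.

Spearman-Brown: ρ = 2r/(1 + r) = 2(0.732)/(1 + 0.732) = 1.4640/1.732 = 0.8453 → 0.85
T̂ = ρX + (1 − ρ)μ
  = 0.85 × 4.5 + 0.15 × 3.6
  = 3.825 + 0.540
  = 4.3650
  ≈ 4.365

4.365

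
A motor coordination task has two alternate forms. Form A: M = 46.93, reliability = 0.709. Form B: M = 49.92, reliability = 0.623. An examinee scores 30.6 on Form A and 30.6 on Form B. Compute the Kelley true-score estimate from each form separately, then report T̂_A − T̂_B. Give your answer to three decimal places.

-2.532

T̂_A = 0.709(30.6) + 0.291(46.93) = 35.35203
T̂_B = 0.623(30.6) + 0.377(49.92) = 37.88364
T̂_A − T̂_B = -2.53161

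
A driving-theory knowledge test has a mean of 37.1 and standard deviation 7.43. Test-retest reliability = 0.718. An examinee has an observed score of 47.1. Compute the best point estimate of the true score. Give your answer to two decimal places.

44.28

T̂ = ρX + (1 − ρ)μ
  = 0.718 × 47.1 + 0.282 × 37.1
  = 33.8178 + 10.4622
  = 44.280
  ≈ 44.28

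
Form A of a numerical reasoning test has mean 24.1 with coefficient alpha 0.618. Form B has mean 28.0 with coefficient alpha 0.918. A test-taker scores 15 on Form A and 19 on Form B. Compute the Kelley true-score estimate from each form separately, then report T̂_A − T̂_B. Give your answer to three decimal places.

-1.262

T̂_A = 0.618(15) + 0.382(24.1) = 18.47620
T̂_B = 0.918(19) + 0.082(28.0) = 19.73800
T̂_A − T̂_B = -1.26180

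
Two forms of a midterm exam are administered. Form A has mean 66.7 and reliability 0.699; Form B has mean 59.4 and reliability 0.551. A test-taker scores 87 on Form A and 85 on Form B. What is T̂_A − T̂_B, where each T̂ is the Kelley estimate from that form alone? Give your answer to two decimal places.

7.38

T̂_A = 0.699(87) + 0.301(66.7) = 80.8897
T̂_B = 0.551(85) + 0.449(59.4) = 73.5056
T̂_A − T̂_B = 7.3841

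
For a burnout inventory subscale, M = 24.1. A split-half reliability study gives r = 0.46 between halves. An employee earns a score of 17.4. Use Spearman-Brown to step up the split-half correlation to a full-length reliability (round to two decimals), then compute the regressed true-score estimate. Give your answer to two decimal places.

19.88

Spearman-Brown: ρ = 2r/(1 + r) = 2(0.46)/(1 + 0.46) = 0.920/1.46 = 0.6301 → 0.63
Regress the observed score toward the mean by the unreliability: T̂ = 0.63·17.4 + 0.37·24.1 = 10.962 + 8.917 = 19.879.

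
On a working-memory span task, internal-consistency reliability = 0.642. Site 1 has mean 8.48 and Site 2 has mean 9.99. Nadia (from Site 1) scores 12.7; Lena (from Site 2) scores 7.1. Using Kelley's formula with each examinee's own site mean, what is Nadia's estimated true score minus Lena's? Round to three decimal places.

3.055

T̂_Nadia = 0.642(12.7) + 0.358(8.48) = 11.18924
T̂_Lena = 0.642(7.1) + 0.358(9.99) = 8.13462
Difference = 11.18924 − 8.13462 = 3.05462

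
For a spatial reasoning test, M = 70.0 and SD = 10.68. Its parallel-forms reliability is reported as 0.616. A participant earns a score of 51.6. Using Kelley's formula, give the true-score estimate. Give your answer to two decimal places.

T̂ = 0.616(51.6) + 0.384(70.0) = 31.7856 + 26.8800 = 58.666 → 58.67

58.67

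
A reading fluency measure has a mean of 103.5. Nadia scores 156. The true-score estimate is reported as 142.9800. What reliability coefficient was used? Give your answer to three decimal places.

T̂ = ρX + (1 − ρ)μ  ⇒  T̂ − μ = ρ(X − μ)
ρ = (T̂ − μ)/(X − μ) = (142.9800 − 103.5) / (156 − 103.5) = 39.4800 / 52.5 = 0.75200

0.752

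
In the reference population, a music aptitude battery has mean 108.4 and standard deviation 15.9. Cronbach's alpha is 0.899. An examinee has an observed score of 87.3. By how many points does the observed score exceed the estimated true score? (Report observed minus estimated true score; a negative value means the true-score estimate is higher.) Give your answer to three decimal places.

Weight the observed score by reliability and the mean by (1 − reliability): T̂ = 0.899·87.3 + 0.101·108.4 = 78.4827 + 10.9484 = 89.43110.
X − T̂ = 87.3 − 89.4311 = -2.1311 → -2.131

-2.131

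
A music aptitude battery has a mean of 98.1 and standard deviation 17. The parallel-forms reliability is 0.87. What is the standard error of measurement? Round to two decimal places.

6.13

SEM = SD · √(1 − ρ) = 17 × √0.13 = 17 × 0.3606 = 6.129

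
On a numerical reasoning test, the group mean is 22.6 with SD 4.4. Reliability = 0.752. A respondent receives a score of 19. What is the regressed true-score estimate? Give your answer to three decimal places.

T̂ = 0.752(19) + 0.248(22.6) = 14.288 + 5.6048 = 19.8928 → 19.893

19.893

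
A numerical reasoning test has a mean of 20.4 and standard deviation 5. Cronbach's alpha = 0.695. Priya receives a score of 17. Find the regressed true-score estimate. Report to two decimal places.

18.04

Kelley's formula gives T̂ = 0.695·17 + 0.305·20.4 = 11.815 + 6.2220 = 18.037.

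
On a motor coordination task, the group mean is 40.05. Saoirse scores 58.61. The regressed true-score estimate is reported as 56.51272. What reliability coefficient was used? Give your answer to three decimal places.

0.887

T̂ = ρX + (1 − ρ)μ  ⇒  T̂ − μ = ρ(X − μ)
ρ = (T̂ − μ)/(X − μ) = (56.51272 − 40.05) / (58.61 − 40.05) = 16.46272 / 18.56 = 0.88700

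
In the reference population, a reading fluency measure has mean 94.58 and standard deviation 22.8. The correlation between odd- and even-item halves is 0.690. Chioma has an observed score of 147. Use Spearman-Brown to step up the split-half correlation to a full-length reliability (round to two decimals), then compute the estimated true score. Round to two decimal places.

137.56

Spearman-Brown: ρ = 2r/(1 + r) = 2(0.690)/(1 + 0.690) = 1.3800/1.690 = 0.8166 → 0.82
T̂ = 0.82(147) + 0.18(94.58) = 120.54 + 17.0244 = 137.564 → 137.56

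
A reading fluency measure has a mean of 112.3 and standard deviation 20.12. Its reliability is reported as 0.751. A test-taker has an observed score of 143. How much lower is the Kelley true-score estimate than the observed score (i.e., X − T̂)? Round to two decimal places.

Weight the observed score by reliability and the mean by (1 − reliability): T̂ = 0.751·143 + 0.249·112.3 = 107.393 + 27.9627 = 135.3557.
X − T̂ = 143 − 135.356 = 7.644 → 7.64

7.64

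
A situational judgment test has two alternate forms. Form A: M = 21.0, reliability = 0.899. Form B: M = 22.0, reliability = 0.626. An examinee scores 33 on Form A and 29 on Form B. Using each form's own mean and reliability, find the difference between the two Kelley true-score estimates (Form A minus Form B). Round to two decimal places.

T̂_A = 0.899(33) + 0.101(21.0) = 31.7880
T̂_B = 0.626(29) + 0.374(22.0) = 26.3820
T̂_A − T̂_B = 5.4060

5.41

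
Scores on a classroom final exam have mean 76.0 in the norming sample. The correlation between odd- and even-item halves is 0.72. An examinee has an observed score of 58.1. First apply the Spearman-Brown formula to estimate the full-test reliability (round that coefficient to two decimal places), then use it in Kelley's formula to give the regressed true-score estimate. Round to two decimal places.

60.96

Spearman-Brown: ρ = 2r/(1 + r) = 2(0.72)/(1 + 0.72) = 1.440/1.72 = 0.8372 → 0.84
Regress the observed score toward the mean by the unreliability: T̂ = 0.84·58.1 + 0.16·76.0 = 48.804 + 12.160 = 60.964.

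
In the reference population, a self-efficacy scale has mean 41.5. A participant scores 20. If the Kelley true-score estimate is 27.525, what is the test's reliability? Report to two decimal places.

T̂ = ρX + (1 − ρ)μ  ⇒  T̂ − μ = ρ(X − μ)
ρ = (T̂ − μ)/(X − μ) = (27.525 − 41.5) / (20 − 41.5) = -13.975 / -21.5 = 0.6500

0.65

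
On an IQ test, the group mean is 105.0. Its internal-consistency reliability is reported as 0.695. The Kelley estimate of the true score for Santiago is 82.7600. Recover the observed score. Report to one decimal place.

73.0

T̂ = ρX + (1 − ρ)μ  ⇒  X = (T̂ − (1 − ρ)μ) / ρ
X = (82.7600 − 0.305 × 105.0) / 0.695 = (82.7600 − 32.0250) / 0.695 = 50.7350 / 0.695 = 73.000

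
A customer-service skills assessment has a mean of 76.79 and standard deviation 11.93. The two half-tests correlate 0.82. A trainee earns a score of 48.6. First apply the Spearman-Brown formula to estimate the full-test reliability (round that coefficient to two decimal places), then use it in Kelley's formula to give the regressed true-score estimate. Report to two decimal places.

51.42

Spearman-Brown: ρ = 2r/(1 + r) = 2(0.82)/(1 + 0.82) = 1.640/1.82 = 0.9011 → 0.90
Regress the observed score toward the mean by the unreliability: T̂ = 0.90·48.6 + 0.10·76.79 = 43.740 + 7.6790 = 51.419.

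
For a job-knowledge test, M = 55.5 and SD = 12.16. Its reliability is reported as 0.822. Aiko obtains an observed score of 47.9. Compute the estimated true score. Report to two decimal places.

T̂ = ρX + (1 − ρ)μ
  = 0.822 × 47.9 + 0.178 × 55.5
  = 39.3738 + 9.8790
  = 49.253
  ≈ 49.25

49.25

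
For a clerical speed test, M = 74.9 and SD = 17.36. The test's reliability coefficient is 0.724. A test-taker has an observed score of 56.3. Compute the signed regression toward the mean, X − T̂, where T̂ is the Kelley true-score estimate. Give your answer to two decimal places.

T̂ = 0.724(56.3) + 0.276(74.9) = 40.7612 + 20.6724 = 61.4336 → 61.434
X − T̂ = 56.3 − 61.434 = -5.134 → -5.13

-5.13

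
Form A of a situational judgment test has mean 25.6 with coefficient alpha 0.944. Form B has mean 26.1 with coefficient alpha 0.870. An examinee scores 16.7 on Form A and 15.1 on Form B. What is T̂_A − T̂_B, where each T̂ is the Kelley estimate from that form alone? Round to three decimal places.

T̂_A = 0.944(16.7) + 0.056(25.6) = 17.19840
T̂_B = 0.870(15.1) + 0.130(26.1) = 16.53000
T̂_A − T̂_B = 0.66840

0.668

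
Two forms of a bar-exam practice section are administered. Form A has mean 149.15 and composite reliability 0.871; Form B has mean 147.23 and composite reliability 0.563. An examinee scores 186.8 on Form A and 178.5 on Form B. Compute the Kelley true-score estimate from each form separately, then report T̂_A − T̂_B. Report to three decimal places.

17.108

T̂_A = 0.871(186.8) + 0.129(149.15) = 181.94315
T̂_B = 0.563(178.5) + 0.437(147.23) = 164.83501
T̂_A − T̂_B = 17.10814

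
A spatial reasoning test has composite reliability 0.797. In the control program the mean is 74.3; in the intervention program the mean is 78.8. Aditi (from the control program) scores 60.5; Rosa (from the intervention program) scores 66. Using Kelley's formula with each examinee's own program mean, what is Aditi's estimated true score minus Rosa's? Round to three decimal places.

T̂_Aditi = 0.797(60.5) + 0.203(74.3) = 63.30140
T̂_Rosa = 0.797(66) + 0.203(78.8) = 68.59840
Difference = 63.30140 − 68.59840 = -5.29700

-5.297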